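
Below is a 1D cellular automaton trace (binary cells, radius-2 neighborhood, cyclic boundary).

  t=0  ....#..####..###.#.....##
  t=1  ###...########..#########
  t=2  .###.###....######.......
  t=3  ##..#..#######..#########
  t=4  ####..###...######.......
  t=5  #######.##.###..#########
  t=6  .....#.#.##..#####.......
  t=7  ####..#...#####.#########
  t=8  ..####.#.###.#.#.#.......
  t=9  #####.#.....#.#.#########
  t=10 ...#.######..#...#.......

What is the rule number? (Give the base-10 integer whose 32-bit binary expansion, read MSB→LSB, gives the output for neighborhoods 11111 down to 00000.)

  [31] ##### => .  t=1,i=0
  [30] ####. => #  t=0,i=9
  [29] ###.# => .  t=0,i=15
  [28] ###.. => #  t=0,i=10
  [27] ##.## => #  t=2,i=4
  [26] ##.#. => #  t=0,i=16
  [25] ##..# => #  t=0,i=11
  [24] ##... => #  t=0,i=0
  [23] #.### => .  t=2,i=5
  [22] #.##. => .  t=5,i=8
  [21] #.#.# => .  t=6,i=7
  [20] #.#.. => #  t=0,i=17
  [19] #..## => #  t=0,i=6
  [18] #..#. => #  t=3,i=3
  [17] #...# => .  t=1,i=4
  [16] #.... => #  t=0,i=1
  [15] .#### => #  t=0,i=8
  [14] .###. => .  t=0,i=14
  [13] .##.# => #  t=5,i=9
  [12] .##.. => #  t=0,i=24
  [11] .#.## => .  t=6,i=8
  [10] .#.#. => #  t=6,i=6
  [9] .#..# => .  t=0,i=5
  [8] .#... => #  t=0,i=18
  [7] ..### => #  t=0,i=7
  [6] ..##. => #  t=0,i=23
  [5] ..#.# => .  t=6,i=5
  [4] ..#.. => .  t=0,i=4
  [3] ...## => #  t=0,i=22
  [2] ...#. => .  t=0,i=3
  [1] ....# => #  t=0,i=2
  [0] ..... => #  t=0,i=20
  bits 01011111000111011011010111001011 = 1595782603

1595782603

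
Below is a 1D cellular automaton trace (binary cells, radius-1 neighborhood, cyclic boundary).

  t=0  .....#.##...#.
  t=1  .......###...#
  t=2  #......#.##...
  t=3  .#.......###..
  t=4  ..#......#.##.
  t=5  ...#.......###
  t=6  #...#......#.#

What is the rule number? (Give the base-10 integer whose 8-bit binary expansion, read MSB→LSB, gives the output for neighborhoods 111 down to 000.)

  [7] ### => .  t=1,i=8
  [6] ##. => #  t=0,i=8
  [5] #.# => .  t=0,i=6
  [4] #.. => #  t=0,i=9
  [3] .## => #  t=0,i=7
  [2] .#. => .  t=0,i=5
  [1] ..# => .  t=0,i=4
  [0] ... => .  t=0,i=0
  bits 01011000 = 88

88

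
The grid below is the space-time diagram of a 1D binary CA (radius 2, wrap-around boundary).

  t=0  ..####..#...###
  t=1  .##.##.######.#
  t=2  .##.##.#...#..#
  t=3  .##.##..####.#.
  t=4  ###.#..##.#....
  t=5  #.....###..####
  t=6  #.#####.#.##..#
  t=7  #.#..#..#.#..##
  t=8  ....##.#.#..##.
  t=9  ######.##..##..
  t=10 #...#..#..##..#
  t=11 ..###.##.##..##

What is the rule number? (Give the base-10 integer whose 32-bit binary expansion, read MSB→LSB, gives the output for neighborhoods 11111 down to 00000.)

  [31] ##### => .  t=1,i=9
  [30] ####. => #  t=0,i=4
  [29] ###.# => .  t=1,i=12
  [28] ###.. => #  t=0,i=5
  [27] ##.## => .  t=1,i=3
  [26] ##.#. => .  t=1,i=13
  [25] ##..# => .  t=0,i=0
  [24] ##... => .  t=5,i=1
  [23] #.### => #  t=1,i=7
  [22] #.##. => #  t=1,i=1
  [21] #.#.# => #  t=1,i=14
  [20] #.#.. => .  t=2,i=7
  [19] #..## => #  t=0,i=1
  [18] #..#. => #  t=0,i=7
  [17] #...# => #  t=0,i=10
  [16] #.... => #  t=4,i=12
  [15] .#### => .  t=0,i=3
  [14] .###. => .  t=0,i=13
  [13] .##.# => #  t=1,i=2
  [12] .##.. => .  t=3,i=5
  [11] .#.## => .  t=1,i=0
  [10] .#.#. => #  t=7,i=9
  [9] .#..# => .  t=2,i=12
  [8] .#... => #  t=0,i=9
  [7] ..### => #  t=0,i=2
  [6] ..##. => #  t=3,i=1
  [5] ..#.# => .  t=2,i=14
  [4] ..#.. => #  t=0,i=8
  [3] ...## => #  t=0,i=11
  [2] ...#. => #  t=2,i=10
  [1] ....# => #  t=4,i=13
  [0] ..... => #  t=5,i=3
  bits 01010000111011110010010111011111 = 1357850079

1357850079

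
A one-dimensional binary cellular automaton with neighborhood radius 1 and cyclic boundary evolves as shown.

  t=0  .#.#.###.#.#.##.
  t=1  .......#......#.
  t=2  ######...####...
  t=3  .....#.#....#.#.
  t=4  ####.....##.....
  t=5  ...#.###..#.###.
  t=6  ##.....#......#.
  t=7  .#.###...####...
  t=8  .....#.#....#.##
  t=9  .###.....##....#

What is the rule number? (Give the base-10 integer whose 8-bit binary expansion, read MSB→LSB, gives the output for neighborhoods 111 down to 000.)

  ### -> .   bit 7 = 0  t=0,i=6
  ##. -> #   bit 6 = 1  t=0,i=7
  #.# -> .   bit 5 = 0  t=0,i=2
  #.. -> .   bit 4 = 0  t=0,i=15
  .## -> .   bit 3 = 0  t=0,i=5
  .#. -> .   bit 2 = 0  t=0,i=1
  ..# -> .   bit 1 = 0  t=0,i=0
  ... -> #   bit 0 = 1  t=1,i=0
  bits 01000001 = 65

65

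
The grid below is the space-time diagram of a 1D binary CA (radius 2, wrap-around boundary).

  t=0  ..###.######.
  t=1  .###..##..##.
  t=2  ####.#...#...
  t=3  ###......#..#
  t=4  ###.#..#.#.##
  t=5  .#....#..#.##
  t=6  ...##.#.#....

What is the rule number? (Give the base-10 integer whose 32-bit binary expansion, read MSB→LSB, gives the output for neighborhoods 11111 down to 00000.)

  ##### -> .   bit 31 = 0  t=0,i=8
  ####. -> #   bit 30 = 1  t=0,i=10
  ###.# -> .   bit 29 = 0  t=0,i=4
  ###.. -> #   bit 28 = 1  t=0,i=11
  ##.## -> .   bit 27 = 0  t=0,i=5
  ##.#. -> .   bit 26 = 0  t=2,i=4
  ##..# -> .   bit 25 = 0  t=1,i=4
  ##... -> .   bit 24 = 0  t=0,i=12
  #.### -> #   bit 23 = 1  t=0,i=6
  #.##. -> .   bit 22 = 0  t=5,i=11
  #.#.# -> #   bit 21 = 1  t=4,i=9
  #.#.. -> .   bit 20 = 0  t=2,i=5
  #..## -> #   bit 19 = 1  t=1,i=0
  #..#. -> #   bit 18 = 1  t=4,i=6
  #...# -> .   bit 17 = 0  t=0,i=0
  #.... -> #   bit 16 = 1  t=3,i=4
  .#### -> #   bit 15 = 1  t=0,i=7
  .###. -> #   bit 14 = 1  t=0,i=3
  .##.# -> .   bit 13 = 0  t=5,i=12
  .##.. -> .   bit 12 = 0  t=1,i=7
  .#.## -> .   bit 11 = 0  t=4,i=10
  .#.#. -> .   bit 10 = 0  t=4,i=8
  .#..# -> .   bit 9 = 0  t=3,i=10
  .#... -> .   bit 8 = 0  t=2,i=6
  ..### -> #   bit 7 = 1  t=0,i=2
  ..##. -> .   bit 6 = 0  t=1,i=6
  ..#.# -> .   bit 5 = 0  t=4,i=7
  ..#.. -> #   bit 4 = 1  t=2,i=9
  ...## -> #   bit 3 = 1  t=0,i=1
  ...#. -> .   bit 2 = 0  t=2,i=8
  ....# -> #   bit 1 = 1  t=3,i=7
  ..... -> .   bit 0 = 0  t=3,i=5
  bits 01010000101011011100000010011010 = 1353564314

1353564314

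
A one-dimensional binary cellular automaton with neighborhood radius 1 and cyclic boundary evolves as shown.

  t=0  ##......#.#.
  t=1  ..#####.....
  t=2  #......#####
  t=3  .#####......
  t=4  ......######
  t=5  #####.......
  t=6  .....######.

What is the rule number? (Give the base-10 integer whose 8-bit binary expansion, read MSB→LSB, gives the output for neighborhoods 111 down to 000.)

  [7] ### => .  t=1,i=3
  [6] ##. => .  t=0,i=1
  [5] #.# => .  t=0,i=9
  [4] #.. => #  t=0,i=2
  [3] .## => .  t=0,i=0
  [2] .#. => .  t=0,i=8
  [1] ..# => .  t=0,i=7
  [0] ... => #  t=0,i=3
  bits 00010001 = 17

17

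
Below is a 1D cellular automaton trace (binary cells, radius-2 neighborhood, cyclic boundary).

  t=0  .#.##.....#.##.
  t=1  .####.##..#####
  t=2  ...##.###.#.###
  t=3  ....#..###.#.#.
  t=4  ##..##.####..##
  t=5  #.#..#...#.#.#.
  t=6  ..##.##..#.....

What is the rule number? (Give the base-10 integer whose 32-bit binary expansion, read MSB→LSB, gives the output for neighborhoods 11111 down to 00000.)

  #####|#  b31=1 t=1,i=12
  ####.|#  b30=1 t=1,i=3
  ###.#|#  b29=1 t=1,i=4
  ###..|.  b28=0 t=2,i=14
  ##.##|.  b27=0 t=1,i=0
  ##.#.|#  b26=1 t=2,i=9
  ##..#|#  b25=1 t=0,i=14
  ##...|.  b24=0 t=0,i=5
  #.###|.  b23=0 t=1,i=1
  #.##.|#  b22=1 t=0,i=3
  #.#.#|.  b21=0 t=2,i=10
  #.#..|#  b20=1 t=3,i=13
  #..##|.  b19=0 t=1,i=9
  #..#.|.  b18=0 t=0,i=0
  #...#|.  b17=0 t=2,i=1
  #....|#  b16=1 t=0,i=6
  .####|.  b15=0 t=1,i=2
  .###.|#  b14=1 t=2,i=7
  .##.#|#  b13=1 t=2,i=4
  .##..|#  b12=1 t=0,i=4
  .#.##|#  b11=1 t=0,i=2
  .#.#.|.  b10=0 t=3,i=12
  .#..#|#  b9=1 t=3,i=5
  .#...|#  b8=1 t=3,i=14
  ..###|#  b7=1 t=1,i=10
  ..##.|.  b6=0 t=2,i=3
  ..#.#|#  b5=1 t=0,i=1
  ..#..|#  b4=1 t=3,i=4
  ...##|.  b3=0 t=2,i=2
  ...#.|.  b2=0 t=0,i=9
  ....#|.  b1=0 t=0,i=8
  .....|#  b0=1 t=0,i=7
  bits 11100110010100010111101110110001 = 3864099761

3864099761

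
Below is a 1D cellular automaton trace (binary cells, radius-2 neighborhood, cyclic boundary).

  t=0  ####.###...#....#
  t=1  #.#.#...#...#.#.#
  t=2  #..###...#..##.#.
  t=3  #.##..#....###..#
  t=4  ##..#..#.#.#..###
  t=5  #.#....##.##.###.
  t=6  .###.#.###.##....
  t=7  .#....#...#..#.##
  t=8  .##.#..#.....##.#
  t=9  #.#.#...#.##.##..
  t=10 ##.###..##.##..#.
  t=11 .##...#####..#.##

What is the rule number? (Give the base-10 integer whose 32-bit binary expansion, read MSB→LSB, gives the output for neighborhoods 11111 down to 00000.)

1259908579

  #####|.  b31=0 t=0,i=1
  ####.|#  b30=1 t=0,i=2
  ###.#|.  b29=0 t=0,i=3
  ###..|.  b28=0 t=0,i=7
  ##.##|#  b27=1 t=0,i=4
  ##.#.|.  b26=0 t=1,i=1
  ##..#|#  b25=1 t=3,i=4
  ##...|#  b24=1 t=0,i=8
  #.###|.  b23=0 t=0,i=5
  #.##.|.  b22=0 t=1,i=16
  #.#.#|.  b21=0 t=1,i=2
  #.#..|#  b20=1 t=1,i=4
  #..##|#  b19=1 t=2,i=2
  #..#.|.  b18=0 t=3,i=5
  #...#|.  b17=0 t=0,i=9
  #....|.  b16=0 t=0,i=13
  .####|#  b15=1 t=0,i=0
  .###.|.  b14=0 t=0,i=6
  .##.#|#  b13=1 t=1,i=0
  .##..|.  b12=0 t=3,i=3
  .#.##|#  b11=1 t=1,i=15
  .#.#.|#  b10=1 t=1,i=3
  .#..#|.  b9=0 t=2,i=1
  .#...|#  b8=1 t=0,i=12
  ..###|#  b7=1 t=0,i=16
  ..##.|#  b6=1 t=2,i=12
  ..#.#|#  b5=1 t=1,i=12
  ..#..|.  b4=0 t=0,i=11
  ...##|.  b3=0 t=0,i=15
  ...#.|.  b2=0 t=0,i=10
  ....#|#  b1=1 t=0,i=14
  .....|#  b0=1 t=6,i=15
  bits 01001011000110001010110111100011 = 1259908579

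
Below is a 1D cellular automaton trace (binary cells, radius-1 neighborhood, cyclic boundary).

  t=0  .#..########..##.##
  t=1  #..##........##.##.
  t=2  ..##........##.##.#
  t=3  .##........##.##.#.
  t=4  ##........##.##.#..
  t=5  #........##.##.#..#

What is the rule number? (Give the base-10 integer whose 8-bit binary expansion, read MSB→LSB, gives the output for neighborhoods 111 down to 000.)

  nb ###: next=.  (t=0,i=5, bit7=0)
  nb ##.: next=.  (t=0,i=11, bit6=0)
  nb #.#: next=#  (t=0,i=0, bit5=1)
  nb #..: next=.  (t=0,i=2, bit4=0)
  nb .##: next=#  (t=0,i=4, bit3=1)
  nb .#.: next=.  (t=0,i=1, bit2=0)
  nb ..#: next=#  (t=0,i=3, bit1=1)
  nb ...: next=.  (t=1,i=6, bit0=0)
  bits 00101010 = 42

42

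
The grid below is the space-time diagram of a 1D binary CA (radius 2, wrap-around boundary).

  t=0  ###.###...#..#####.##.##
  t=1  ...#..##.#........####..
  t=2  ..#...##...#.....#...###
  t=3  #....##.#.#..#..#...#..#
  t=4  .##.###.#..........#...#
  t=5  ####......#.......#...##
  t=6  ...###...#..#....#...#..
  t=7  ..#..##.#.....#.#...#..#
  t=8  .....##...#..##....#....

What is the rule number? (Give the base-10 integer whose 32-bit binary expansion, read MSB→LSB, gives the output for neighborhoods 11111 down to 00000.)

459352172

  ##### -> .   bit 31 = 0  t=0,i=0
  ####. -> .   bit 30 = 0  t=0,i=1
  ###.# -> .   bit 29 = 0  t=0,i=2
  ###.. -> #   bit 28 = 1  t=0,i=6
  ##.## -> #   bit 27 = 1  t=0,i=3
  ##.#. -> .   bit 26 = 0  t=1,i=8
  ##..# -> #   bit 25 = 1  t=2,i=0
  ##... -> #   bit 24 = 1  t=0,i=7
  #.### -> .   bit 23 = 0  t=0,i=4
  #.##. -> #   bit 22 = 1  t=0,i=19
  #.#.# -> #   bit 21 = 1  t=3,i=8
  #.#.. -> .   bit 20 = 0  t=1,i=9
  #..## -> .   bit 19 = 0  t=0,i=12
  #..#. -> .   bit 18 = 0  t=2,i=1
  #...# -> .   bit 17 = 0  t=0,i=8
  #.... -> #   bit 16 = 1  t=1,i=11
  .#### -> .   bit 15 = 0  t=0,i=14
  .###. -> .   bit 14 = 0  t=0,i=5
  .##.# -> #   bit 13 = 1  t=0,i=20
  .##.. -> .   bit 12 = 0  t=2,i=7
  .#.## -> #   bit 11 = 1  t=4,i=0
  .#.#. -> .   bit 10 = 0  t=3,i=9
  .#..# -> .   bit 9 = 0  t=0,i=11
  .#... -> .   bit 8 = 0  t=1,i=10
  ..### -> .   bit 7 = 0  t=0,i=13
  ..##. -> #   bit 6 = 1  t=1,i=6
  ..#.# -> #   bit 5 = 1  t=4,i=23
  ..#.. -> .   bit 4 = 0  t=0,i=10
  ...## -> #   bit 3 = 1  t=1,i=17
  ...#. -> #   bit 2 = 1  t=0,i=9
  ....# -> .   bit 1 = 0  t=1,i=1
  ..... -> .   bit 0 = 0  t=1,i=0
  bits 00011011011000010010100001101100 = 459352172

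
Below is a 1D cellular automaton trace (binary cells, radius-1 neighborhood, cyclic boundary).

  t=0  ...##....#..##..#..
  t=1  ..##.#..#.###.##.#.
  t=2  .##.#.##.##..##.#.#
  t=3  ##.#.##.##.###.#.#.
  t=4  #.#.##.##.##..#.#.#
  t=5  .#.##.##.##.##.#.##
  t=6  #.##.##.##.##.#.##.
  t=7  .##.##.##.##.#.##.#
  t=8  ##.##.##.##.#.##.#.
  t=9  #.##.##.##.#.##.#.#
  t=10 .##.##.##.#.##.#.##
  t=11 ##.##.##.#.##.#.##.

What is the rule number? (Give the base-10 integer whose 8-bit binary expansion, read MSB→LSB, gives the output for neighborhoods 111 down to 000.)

  ###|.  b7=0 t=1,i=11
  ##.|.  b6=0 t=0,i=4
  #.#|#  b5=1 t=1,i=4
  #..|#  b4=1 t=0,i=5
  .##|#  b3=1 t=0,i=3
  .#.|.  b2=0 t=0,i=9
  ..#|#  b1=1 t=0,i=2
  ...|.  b0=0 t=0,i=0
  bits 00111010 = 58

58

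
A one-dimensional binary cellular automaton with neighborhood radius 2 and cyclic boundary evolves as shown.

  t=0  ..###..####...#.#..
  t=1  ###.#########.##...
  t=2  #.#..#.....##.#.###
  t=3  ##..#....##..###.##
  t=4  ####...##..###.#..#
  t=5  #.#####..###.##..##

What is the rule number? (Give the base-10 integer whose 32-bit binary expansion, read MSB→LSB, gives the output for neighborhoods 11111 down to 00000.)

2003733674

  [31] ##### => .  t=1,i=6
  [30] ####. => #  t=0,i=9
  [29] ###.# => #  t=1,i=2
  [28] ###.. => #  t=0,i=4
  [27] ##.## => .  t=1,i=3
  [26] ##.#. => #  t=2,i=1
  [25] ##..# => #  t=0,i=5
  [24] ##... => #  t=0,i=11
  [23] #.### => .  t=1,i=4
  [22] #.##. => #  t=1,i=14
  [21] #.#.# => #  t=2,i=14
  [20] #.#.. => .  t=0,i=16
  [19] #..## => #  t=0,i=6
  [18] #..#. => #  t=2,i=4
  [17] #...# => #  t=0,i=12
  [16] #.... => .  t=0,i=18
  [15] .#### => #  t=0,i=8
  [14] .###. => .  t=0,i=3
  [13] .##.# => .  t=2,i=12
  [12] .##.. => .  t=1,i=15
  [11] .#.## => #  t=2,i=15
  [10] .#.#. => #  t=0,i=15
  [9] .#..# => .  t=2,i=3
  [8] .#... => .  t=0,i=17
  [7] ..### => #  t=0,i=2
  [6] ..##. => .  t=2,i=11
  [5] ..#.# => #  t=0,i=14
  [4] ..#.. => .  t=2,i=5
  [3] ...## => #  t=0,i=1
  [2] ...#. => .  t=0,i=13
  [1] ....# => #  t=0,i=0
  [0] ..... => .  t=2,i=8
  bits 01110111011011101000110010101010 = 2003733674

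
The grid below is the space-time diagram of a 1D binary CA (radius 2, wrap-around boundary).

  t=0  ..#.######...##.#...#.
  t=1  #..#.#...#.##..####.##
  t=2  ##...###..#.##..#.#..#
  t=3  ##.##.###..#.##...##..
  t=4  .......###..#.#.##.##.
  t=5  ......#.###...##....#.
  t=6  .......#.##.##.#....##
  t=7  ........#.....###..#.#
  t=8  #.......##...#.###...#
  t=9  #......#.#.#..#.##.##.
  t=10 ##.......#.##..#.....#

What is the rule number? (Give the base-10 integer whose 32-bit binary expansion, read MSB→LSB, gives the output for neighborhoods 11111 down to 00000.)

909302552

  nb #####: next=.  (t=0,i=6, bit31=0)
  nb ####.: next=.  (t=0,i=8, bit30=0)
  nb ###.#: next=#  (t=1,i=18, bit29=1)
  nb ###..: next=#  (t=0,i=9, bit28=1)
  nb ##.##: next=.  (t=1,i=19, bit27=0)
  nb ##.#.: next=#  (t=0,i=15, bit26=1)
  nb ##..#: next=#  (t=1,i=1, bit25=1)
  nb ##...: next=.  (t=0,i=10, bit24=0)
  nb #.###: next=.  (t=0,i=4, bit23=0)
  nb #.##.: next=.  (t=1,i=11, bit22=0)
  nb #.#.#: next=#  (t=4,i=14, bit21=1)
  nb #.#..: next=#  (t=0,i=16, bit20=1)
  nb #..##: next=.  (t=1,i=14, bit19=0)
  nb #..#.: next=.  (t=1,i=2, bit18=0)
  nb #...#: next=#  (t=0,i=0, bit17=1)
  nb #....: next=.  (t=4,i=0, bit16=0)
  nb .####: next=#  (t=0,i=5, bit15=1)
  nb .###.: next=#  (t=1,i=21, bit14=1)
  nb .##.#: next=.  (t=0,i=14, bit13=0)
  nb .##..: next=#  (t=1,i=12, bit12=1)
  nb .#.##: next=#  (t=0,i=3, bit11=1)
  nb .#.#.: next=.  (t=1,i=4, bit10=0)
  nb .#..#: next=#  (t=2,i=19, bit9=1)
  nb .#...: next=#  (t=0,i=17, bit8=1)
  nb ..###: next=.  (t=1,i=15, bit7=0)
  nb ..##.: next=.  (t=0,i=13, bit6=0)
  nb ..#.#: next=.  (t=0,i=2, bit5=0)
  nb ..#..: next=#  (t=0,i=20, bit4=1)
  nb ...##: next=#  (t=0,i=12, bit3=1)
  nb ...#.: next=.  (t=0,i=1, bit2=0)
  nb ....#: next=.  (t=4,i=5, bit1=0)
  nb .....: next=.  (t=4,i=1, bit0=0)
  bits 00110110001100101101101100011000 = 909302552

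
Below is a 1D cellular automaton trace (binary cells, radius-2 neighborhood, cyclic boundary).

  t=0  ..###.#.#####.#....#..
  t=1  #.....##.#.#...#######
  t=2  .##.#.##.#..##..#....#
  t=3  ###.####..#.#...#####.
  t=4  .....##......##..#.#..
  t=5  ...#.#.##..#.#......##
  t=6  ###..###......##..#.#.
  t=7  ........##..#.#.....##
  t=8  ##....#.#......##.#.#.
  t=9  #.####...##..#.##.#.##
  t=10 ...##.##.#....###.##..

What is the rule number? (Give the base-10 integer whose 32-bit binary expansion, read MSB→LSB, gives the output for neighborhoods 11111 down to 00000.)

1097050966

  nb #####: next=.  (t=0,i=10, bit31=0)
  nb ####.: next=#  (t=0,i=11, bit30=1)
  nb ###.#: next=.  (t=0,i=4, bit29=0)
  nb ###..: next=.  (t=1,i=0, bit28=0)
  nb ##.##: next=.  (t=3,i=3, bit27=0)
  nb ##.#.: next=.  (t=0,i=5, bit26=0)
  nb ##..#: next=.  (t=2,i=14, bit25=0)
  nb ##...: next=#  (t=1,i=1, bit24=1)
  nb #.###: next=.  (t=0,i=8, bit23=0)
  nb #.##.: next=#  (t=2,i=1, bit22=1)
  nb #.#.#: next=#  (t=0,i=6, bit21=1)
  nb #.#..: next=.  (t=0,i=14, bit20=0)
  nb #..##: next=.  (t=2,i=11, bit19=0)
  nb #..#.: next=.  (t=2,i=15, bit18=0)
  nb #...#: next=#  (t=1,i=13, bit17=1)
  nb #....: next=#  (t=0,i=16, bit16=1)
  nb .####: next=#  (t=0,i=9, bit15=1)
  nb .###.: next=.  (t=0,i=3, bit14=0)
  nb .##.#: next=#  (t=1,i=7, bit13=1)
  nb .##..: next=.  (t=2,i=13, bit12=0)
  nb .#.##: next=#  (t=0,i=7, bit11=1)
  nb .#.#.: next=.  (t=1,i=10, bit10=0)
  nb .#..#: next=#  (t=2,i=10, bit9=1)
  nb .#...: next=#  (t=0,i=15, bit8=1)
  nb ..###: next=.  (t=0,i=2, bit7=0)
  nb ..##.: next=#  (t=1,i=6, bit6=1)
  nb ..#.#: next=.  (t=2,i=21, bit5=0)
  nb ..#..: next=#  (t=0,i=19, bit4=1)
  nb ...##: next=.  (t=0,i=1, bit3=0)
  nb ...#.: next=#  (t=0,i=18, bit2=1)
  nb ....#: next=#  (t=0,i=0, bit1=1)
  nb .....: next=.  (t=1,i=3, bit0=0)
  bits 01000001011000111010101101010110 = 1097050966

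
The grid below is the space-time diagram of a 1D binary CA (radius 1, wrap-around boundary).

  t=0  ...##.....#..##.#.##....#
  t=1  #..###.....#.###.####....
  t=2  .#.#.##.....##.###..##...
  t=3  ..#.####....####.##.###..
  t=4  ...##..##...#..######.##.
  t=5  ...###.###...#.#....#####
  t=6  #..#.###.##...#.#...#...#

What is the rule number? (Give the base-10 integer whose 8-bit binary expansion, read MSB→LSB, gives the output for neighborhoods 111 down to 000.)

  ###|.  b7=0 t=1,i=4
  ##.|#  b6=1 t=0,i=4
  #.#|#  b5=1 t=0,i=15
  #..|#  b4=1 t=0,i=0
  .##|#  b3=1 t=0,i=3
  .#.|.  b2=0 t=0,i=10
  ..#|.  b1=0 t=0,i=2
  ...|.  b0=0 t=0,i=1
  bits 01111000 = 120

120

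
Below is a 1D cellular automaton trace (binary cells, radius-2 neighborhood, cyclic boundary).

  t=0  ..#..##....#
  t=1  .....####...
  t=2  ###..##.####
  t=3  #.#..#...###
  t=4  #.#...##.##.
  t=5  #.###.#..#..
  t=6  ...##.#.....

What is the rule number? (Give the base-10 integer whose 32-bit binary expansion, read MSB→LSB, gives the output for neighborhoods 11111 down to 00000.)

2977157569

  #####|#  b31=1 t=2,i=0
  ####.|.  b30=0 t=1,i=7
  ###.#|#  b29=1 t=3,i=0
  ###..|#  b28=1 t=1,i=8
  ##.##|.  b27=0 t=2,i=7
  ##.#.|.  b26=0 t=3,i=1
  ##..#|.  b25=0 t=2,i=3
  ##...|#  b24=1 t=0,i=7
  #.###|.  b23=0 t=2,i=8
  #.##.|#  b22=1 t=4,i=9
  #.#.#|#  b21=1 t=4,i=0
  #.#..|#  b20=1 t=3,i=2
  #..##|.  b19=0 t=0,i=4
  #..#.|.  b18=0 t=0,i=1
  #...#|#  b17=1 t=3,i=7
  #....|#  b16=1 t=0,i=8
  .####|#  b15=1 t=1,i=6
  .###.|#  b14=1 t=5,i=3
  .##.#|.  b13=0 t=2,i=6
  .##..|#  b12=1 t=0,i=6
  .#.##|.  b11=0 t=5,i=1
  .#.#.|.  b10=0 t=4,i=1
  .#..#|.  b9=0 t=0,i=0
  .#...|#  b8=1 t=3,i=6
  ..###|#  b7=1 t=1,i=5
  ..##.|#  b6=1 t=0,i=5
  ..#.#|.  b5=0 t=5,i=0
  ..#..|.  b4=0 t=0,i=2
  ...##|.  b3=0 t=1,i=4
  ...#.|.  b2=0 t=0,i=10
  ....#|.  b1=0 t=0,i=9
  .....|#  b0=1 t=1,i=0
  bits 10110001011100111101000111000001 = 2977157569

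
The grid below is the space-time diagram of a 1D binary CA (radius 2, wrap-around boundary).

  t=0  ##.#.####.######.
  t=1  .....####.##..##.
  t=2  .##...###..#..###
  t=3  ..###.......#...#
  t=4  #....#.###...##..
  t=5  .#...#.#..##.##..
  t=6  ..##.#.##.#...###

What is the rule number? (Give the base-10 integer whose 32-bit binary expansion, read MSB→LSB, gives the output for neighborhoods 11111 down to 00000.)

  nb #####: next=.  (t=0,i=12, bit31=0)
  nb ####.: next=#  (t=0,i=7, bit30=1)
  nb ###.#: next=#  (t=0,i=8, bit29=1)
  nb ###..: next=.  (t=2,i=8, bit28=0)
  nb ##.##: next=.  (t=0,i=9, bit27=0)
  nb ##.#.: next=.  (t=0,i=2, bit26=0)
  nb ##..#: next=.  (t=1,i=12, bit25=0)
  nb ##...: next=#  (t=1,i=16, bit24=1)
  nb #.###: next=#  (t=0,i=5, bit23=1)
  nb #.##.: next=.  (t=0,i=0, bit22=0)
  nb #.#.#: next=.  (t=0,i=3, bit21=0)
  nb #.#..: next=#  (t=5,i=7, bit20=1)
  nb #..##: next=.  (t=1,i=13, bit19=0)
  nb #..#.: next=.  (t=2,i=10, bit18=0)
  nb #...#: next=#  (t=2,i=4, bit17=1)
  nb #....: next=.  (t=1,i=0, bit16=0)
  nb .####: next=#  (t=0,i=6, bit15=1)
  nb .###.: next=.  (t=2,i=7, bit14=0)
  nb .##.#: next=.  (t=0,i=1, bit13=0)
  nb .##..: next=#  (t=1,i=11, bit12=1)
  nb .#.##: next=.  (t=0,i=4, bit11=0)
  nb .#.#.: next=.  (t=5,i=6, bit10=0)
  nb .#..#: next=#  (t=2,i=12, bit9=1)
  nb .#...: next=#  (t=3,i=13, bit8=1)
  nb ..###: next=.  (t=1,i=5, bit7=0)
  nb ..##.: next=#  (t=1,i=14, bit6=1)
  nb ..#.#: next=#  (t=4,i=5, bit5=1)
  nb ..#..: next=.  (t=2,i=11, bit4=0)
  nb ...##: next=.  (t=1,i=4, bit3=0)
  nb ...#.: next=.  (t=3,i=11, bit2=0)
  nb ....#: next=.  (t=1,i=3, bit1=0)
  nb .....: next=#  (t=1,i=1, bit0=1)
  bits 01100001100100101001001101100001 = 1636995937

1636995937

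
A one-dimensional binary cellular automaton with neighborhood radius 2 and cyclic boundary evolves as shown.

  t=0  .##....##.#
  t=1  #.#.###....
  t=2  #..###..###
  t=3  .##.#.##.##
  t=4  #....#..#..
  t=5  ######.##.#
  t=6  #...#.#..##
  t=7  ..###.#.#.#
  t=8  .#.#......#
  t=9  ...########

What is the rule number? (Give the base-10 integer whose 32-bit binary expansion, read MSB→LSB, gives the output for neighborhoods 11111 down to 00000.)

  #####|.  b31=0 t=5,i=1
  ####.|#  b30=1 t=2,i=10
  ###.#|.  b29=0 t=5,i=5
  ###..|.  b28=0 t=1,i=6
  ##.##|#  b27=1 t=3,i=0
  ##.#.|.  b26=0 t=0,i=9
  ##..#|#  b25=1 t=2,i=1
  ##...|.  b24=0 t=0,i=3
  #.###|#  b23=1 t=1,i=4
  #.##.|.  b22=0 t=0,i=1
  #.#.#|.  b21=0 t=0,i=10
  #.#..|#  b20=1 t=6,i=6
  #..##|#  b19=1 t=2,i=2
  #..#.|#  b18=1 t=4,i=7
  #...#|#  b17=1 t=6,i=2
  #....|#  b16=1 t=0,i=4
  .####|#  b15=1 t=2,i=9
  .###.|#  b14=1 t=1,i=5
  .##.#|.  b13=0 t=0,i=8
  .##..|#  b12=1 t=0,i=2
  .#.##|#  b11=1 t=0,i=0
  .#.#.|.  b10=0 t=1,i=1
  .#..#|.  b9=0 t=4,i=6
  .#...|#  b8=1 t=4,i=1
  ..###|.  b7=0 t=2,i=3
  ..##.|.  b6=0 t=0,i=7
  ..#.#|#  b5=1 t=1,i=0
  ..#..|#  b4=1 t=4,i=0
  ...##|#  b3=1 t=0,i=6
  ...#.|#  b2=1 t=1,i=10
  ....#|#  b1=1 t=0,i=5
  .....|#  b0=1 t=8,i=6
  bits 01001010100111111101100100111111 = 1251989823

1251989823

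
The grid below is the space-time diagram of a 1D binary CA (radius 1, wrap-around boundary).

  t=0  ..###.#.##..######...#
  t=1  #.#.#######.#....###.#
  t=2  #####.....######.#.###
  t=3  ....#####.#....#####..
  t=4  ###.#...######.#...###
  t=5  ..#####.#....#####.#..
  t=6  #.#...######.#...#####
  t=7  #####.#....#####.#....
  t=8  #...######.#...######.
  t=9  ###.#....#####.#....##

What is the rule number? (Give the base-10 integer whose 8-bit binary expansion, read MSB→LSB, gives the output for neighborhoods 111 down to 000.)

  ###|.  b7=0 t=0,i=3
  ##.|#  b6=1 t=0,i=4
  #.#|#  b5=1 t=0,i=5
  #..|#  b4=1 t=0,i=0
  .##|#  b3=1 t=0,i=2
  .#.|#  b2=1 t=0,i=6
  ..#|.  b1=0 t=0,i=1
  ...|#  b0=1 t=0,i=19
  bits 01111101 = 125

125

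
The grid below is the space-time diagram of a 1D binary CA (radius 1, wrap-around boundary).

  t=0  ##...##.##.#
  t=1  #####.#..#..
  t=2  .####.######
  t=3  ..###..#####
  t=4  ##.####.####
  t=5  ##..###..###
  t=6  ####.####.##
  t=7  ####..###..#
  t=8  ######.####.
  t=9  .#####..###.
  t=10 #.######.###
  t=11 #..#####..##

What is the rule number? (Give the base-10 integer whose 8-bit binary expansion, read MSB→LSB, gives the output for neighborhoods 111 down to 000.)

  ### -> #   bit 7 = 1  t=0,i=0
  ##. -> #   bit 6 = 1  t=0,i=1
  #.# -> .   bit 5 = 0  t=0,i=7
  #.. -> #   bit 4 = 1  t=0,i=2
  .## -> .   bit 3 = 0  t=0,i=5
  .#. -> #   bit 2 = 1  t=1,i=6
  ..# -> #   bit 1 = 1  t=0,i=4
  ... -> #   bit 0 = 1  t=0,i=3
  bits 11010111 = 215

215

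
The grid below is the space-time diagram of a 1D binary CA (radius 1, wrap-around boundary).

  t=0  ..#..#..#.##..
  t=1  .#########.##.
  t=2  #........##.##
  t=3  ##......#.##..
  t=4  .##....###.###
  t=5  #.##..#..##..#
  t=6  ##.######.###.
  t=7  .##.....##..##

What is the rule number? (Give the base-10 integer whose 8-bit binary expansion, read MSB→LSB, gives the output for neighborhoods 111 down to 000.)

118

  [7] ### => .  t=1,i=2
  [6] ##. => #  t=0,i=11
  [5] #.# => #  t=0,i=9
  [4] #.. => #  t=0,i=3
  [3] .## => .  t=0,i=10
  [2] .#. => #  t=0,i=2
  [1] ..# => #  t=0,i=1
  [0] ... => .  t=0,i=0
  bits 01110110 = 118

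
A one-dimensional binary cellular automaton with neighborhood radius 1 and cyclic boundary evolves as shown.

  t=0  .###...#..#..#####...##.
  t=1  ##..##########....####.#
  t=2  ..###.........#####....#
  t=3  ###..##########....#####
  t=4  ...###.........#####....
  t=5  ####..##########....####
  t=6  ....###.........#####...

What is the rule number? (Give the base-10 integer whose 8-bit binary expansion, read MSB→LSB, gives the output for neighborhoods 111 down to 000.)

  ### -> .   bit 7 = 0  t=0,i=2
  ##. -> .   bit 6 = 0  t=0,i=3
  #.# -> .   bit 5 = 0  t=1,i=22
  #.. -> #   bit 4 = 1  t=0,i=4
  .## -> #   bit 3 = 1  t=0,i=1
  .#. -> #   bit 2 = 1  t=0,i=7
  ..# -> #   bit 1 = 1  t=0,i=0
  ... -> #   bit 0 = 1  t=0,i=5
  bits 00011111 = 31

31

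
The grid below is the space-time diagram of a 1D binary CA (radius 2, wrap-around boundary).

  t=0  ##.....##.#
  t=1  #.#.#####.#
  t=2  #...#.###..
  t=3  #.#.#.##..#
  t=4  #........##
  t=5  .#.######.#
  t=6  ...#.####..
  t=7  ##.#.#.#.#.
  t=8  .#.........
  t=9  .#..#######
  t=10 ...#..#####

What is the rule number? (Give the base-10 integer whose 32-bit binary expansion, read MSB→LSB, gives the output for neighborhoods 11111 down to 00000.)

3784204411

  ##### -> #   bit 31 = 1  t=1,i=6
  ####. -> #   bit 30 = 1  t=1,i=7
  ###.# -> #   bit 29 = 1  t=1,i=8
  ###.. -> .   bit 28 = 0  t=0,i=1
  ##.## -> .   bit 27 = 0  t=0,i=9
  ##.#. -> .   bit 26 = 0  t=1,i=1
  ##..# -> .   bit 25 = 0  t=2,i=9
  ##... -> #   bit 24 = 1  t=0,i=2
  #.### -> #   bit 23 = 1  t=0,i=10
  #.##. -> .   bit 22 = 0  t=1,i=10
  #.#.# -> .   bit 21 = 0  t=1,i=2
  #.#.. -> .   bit 20 = 0  t=9,i=1
  #..## -> #   bit 19 = 1  t=3,i=9
  #..#. -> #   bit 18 = 1  t=2,i=10
  #...# -> #   bit 17 = 1  t=2,i=2
  #.... -> .   bit 16 = 0  t=0,i=3
  .#### -> .   bit 15 = 0  t=1,i=5
  .###. -> #   bit 14 = 1  t=0,i=0
  .##.# -> #   bit 13 = 1  t=0,i=8
  .##.. -> .   bit 12 = 0  t=3,i=7
  .#.## -> .   bit 11 = 0  t=1,i=3
  .#.#. -> .   bit 10 = 0  t=3,i=3
  .#..# -> .   bit 9 = 0  t=9,i=2
  .#... -> .   bit 8 = 0  t=2,i=1
  ..### -> .   bit 7 = 0  t=4,i=9
  ..##. -> #   bit 6 = 1  t=0,i=7
  ..#.# -> #   bit 5 = 1  t=2,i=4
  ..#.. -> #   bit 4 = 1  t=2,i=0
  ...## -> #   bit 3 = 1  t=0,i=6
  ...#. -> .   bit 2 = 0  t=2,i=3
  ....# -> #   bit 1 = 1  t=0,i=5
  ..... -> #   bit 0 = 1  t=0,i=4
  bits 11100001100011100110000001111011 = 3784204411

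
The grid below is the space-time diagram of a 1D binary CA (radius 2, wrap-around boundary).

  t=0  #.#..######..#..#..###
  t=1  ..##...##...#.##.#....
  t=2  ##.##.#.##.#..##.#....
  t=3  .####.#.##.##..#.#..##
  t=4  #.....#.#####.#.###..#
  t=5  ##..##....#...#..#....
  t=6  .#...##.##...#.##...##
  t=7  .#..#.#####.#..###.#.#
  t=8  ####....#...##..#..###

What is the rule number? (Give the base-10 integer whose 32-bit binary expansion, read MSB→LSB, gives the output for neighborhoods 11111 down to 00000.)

2306110990

  ##### -> #   bit 31 = 1  t=0,i=7
  ####. -> .   bit 30 = 0  t=0,i=9
  ###.# -> .   bit 29 = 0  t=0,i=0
  ###.. -> .   bit 28 = 0  t=0,i=10
  ##.## -> #   bit 27 = 1  t=2,i=2
  ##.#. -> .   bit 26 = 0  t=0,i=1
  ##..# -> .   bit 25 = 0  t=0,i=11
  ##... -> #   bit 24 = 1  t=1,i=4
  #.### -> .   bit 23 = 0  t=3,i=1
  #.##. -> #   bit 22 = 1  t=1,i=14
  #.#.# -> #   bit 21 = 1  t=2,i=6
  #.#.. -> #   bit 20 = 1  t=0,i=2
  #..## -> .   bit 19 = 0  t=0,i=4
  #..#. -> #   bit 18 = 1  t=0,i=12
  #...# -> .   bit 17 = 0  t=1,i=5
  #.... -> .   bit 16 = 0  t=1,i=19
  .#### -> .   bit 15 = 0  t=0,i=6
  .###. -> #   bit 14 = 1  t=4,i=17
  .##.# -> #   bit 13 = 1  t=1,i=15
  .##.. -> #   bit 12 = 1  t=1,i=3
  .#.## -> .   bit 11 = 0  t=1,i=13
  .#.#. -> #   bit 10 = 1  t=3,i=16
  .#..# -> #   bit 9 = 1  t=0,i=3
  .#... -> .   bit 8 = 0  t=1,i=18
  ..### -> .   bit 7 = 0  t=0,i=5
  ..##. -> .   bit 6 = 0  t=1,i=2
  ..#.# -> .   bit 5 = 0  t=1,i=12
  ..#.. -> .   bit 4 = 0  t=0,i=13
  ...## -> #   bit 3 = 1  t=1,i=1
  ...#. -> #   bit 2 = 1  t=1,i=11
  ....# -> #   bit 1 = 1  t=1,i=0
  ..... -> .   bit 0 = 0  t=1,i=20
  bits 10001001011101000111011000001110 = 2306110990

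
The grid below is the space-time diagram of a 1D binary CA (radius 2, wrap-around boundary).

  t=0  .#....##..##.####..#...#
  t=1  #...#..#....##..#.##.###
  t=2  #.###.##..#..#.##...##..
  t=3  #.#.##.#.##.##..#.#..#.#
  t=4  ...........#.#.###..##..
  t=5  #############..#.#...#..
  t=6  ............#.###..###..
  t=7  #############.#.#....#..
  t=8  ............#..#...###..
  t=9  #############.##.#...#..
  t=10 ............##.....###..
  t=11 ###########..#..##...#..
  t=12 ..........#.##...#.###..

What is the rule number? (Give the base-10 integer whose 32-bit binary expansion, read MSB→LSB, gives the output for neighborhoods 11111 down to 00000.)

  nb #####: next=.  (t=5,i=2, bit31=0)
  nb ####.: next=.  (t=0,i=15, bit30=0)
  nb ###.#: next=#  (t=2,i=4, bit29=1)
  nb ###..: next=#  (t=0,i=16, bit28=1)
  nb ##.##: next=#  (t=0,i=12, bit27=1)
  nb ##.#.: next=.  (t=3,i=1, bit26=0)
  nb ##..#: next=.  (t=0,i=8, bit25=0)
  nb ##...: next=.  (t=1,i=1, bit24=0)
  nb #.###: next=#  (t=0,i=13, bit23=1)
  nb #.##.: next=.  (t=1,i=18, bit22=0)
  nb #.#.#: next=.  (t=3,i=2, bit21=0)
  nb #.#..: next=.  (t=0,i=1, bit20=0)
  nb #..##: next=.  (t=0,i=9, bit19=0)
  nb #..#.: next=#  (t=0,i=18, bit18=1)
  nb #...#: next=#  (t=0,i=21, bit17=1)
  nb #....: next=.  (t=0,i=3, bit16=0)
  nb .####: next=.  (t=0,i=14, bit15=0)
  nb .###.: next=.  (t=2,i=3, bit14=0)
  nb .##.#: next=.  (t=0,i=11, bit13=0)
  nb .##..: next=#  (t=0,i=7, bit12=1)
  nb .#.##: next=.  (t=1,i=17, bit11=0)
  nb .#.#.: next=#  (t=0,i=0, bit10=1)
  nb .#..#: next=.  (t=1,i=5, bit9=0)
  nb .#...: next=.  (t=0,i=2, bit8=0)
  nb ..###: next=.  (t=5,i=0, bit7=0)
  nb ..##.: next=.  (t=0,i=6, bit6=0)
  nb ..#.#: next=#  (t=0,i=23, bit5=1)
  nb ..#..: next=#  (t=0,i=19, bit4=1)
  nb ...##: next=.  (t=0,i=5, bit3=0)
  nb ...#.: next=#  (t=0,i=22, bit2=1)
  nb ....#: next=#  (t=0,i=4, bit1=1)
  nb .....: next=#  (t=4,i=0, bit0=1)
  bits 00111000100001100001010000110111 = 948311095

948311095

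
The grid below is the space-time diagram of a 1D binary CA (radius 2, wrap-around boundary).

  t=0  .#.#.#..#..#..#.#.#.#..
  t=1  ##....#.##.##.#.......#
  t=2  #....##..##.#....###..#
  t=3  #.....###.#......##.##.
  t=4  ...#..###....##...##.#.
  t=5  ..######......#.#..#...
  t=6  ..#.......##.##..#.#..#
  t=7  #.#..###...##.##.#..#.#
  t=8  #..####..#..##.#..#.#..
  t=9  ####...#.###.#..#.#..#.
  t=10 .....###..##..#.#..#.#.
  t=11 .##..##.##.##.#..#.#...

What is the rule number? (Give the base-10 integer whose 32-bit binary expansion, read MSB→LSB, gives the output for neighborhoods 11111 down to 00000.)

705327797

  [31] ##### => .  t=5,i=4
  [30] ####. => .  t=5,i=6
  [29] ###.# => #  t=3,i=8
  [28] ###.. => .  t=1,i=1
  [27] ##.## => #  t=1,i=10
  [26] ##.#. => .  t=1,i=13
  [25] ##..# => #  t=2,i=7
  [24] ##... => .  t=1,i=2
  [23] #.### => .  t=9,i=0
  [22] #.##. => .  t=1,i=8
  [21] #.#.# => .  t=0,i=3
  [20] #.#.. => .  t=0,i=5
  [19] #..## => #  t=2,i=8
  [18] #..#. => .  t=0,i=7
  [17] #...# => #  t=0,i=22
  [16] #.... => .  t=1,i=3
  [15] .#### => .  t=5,i=3
  [14] .###. => #  t=1,i=0
  [13] .##.# => #  t=1,i=9
  [12] .##.. => #  t=2,i=0
  [11] .#.## => .  t=1,i=7
  [10] .#.#. => .  t=0,i=2
  [9] .#..# => #  t=0,i=6
  [8] .#... => .  t=0,i=21
  [7] ..### => #  t=1,i=22
  [6] ..##. => .  t=2,i=5
  [5] ..#.# => #  t=0,i=1
  [4] ..#.. => #  t=0,i=8
  [3] ...## => .  t=1,i=21
  [2] ...#. => #  t=0,i=0
  [1] ....# => .  t=1,i=4
  [0] ..... => #  t=1,i=17
  bits 00101010000010100111001010110101 = 705327797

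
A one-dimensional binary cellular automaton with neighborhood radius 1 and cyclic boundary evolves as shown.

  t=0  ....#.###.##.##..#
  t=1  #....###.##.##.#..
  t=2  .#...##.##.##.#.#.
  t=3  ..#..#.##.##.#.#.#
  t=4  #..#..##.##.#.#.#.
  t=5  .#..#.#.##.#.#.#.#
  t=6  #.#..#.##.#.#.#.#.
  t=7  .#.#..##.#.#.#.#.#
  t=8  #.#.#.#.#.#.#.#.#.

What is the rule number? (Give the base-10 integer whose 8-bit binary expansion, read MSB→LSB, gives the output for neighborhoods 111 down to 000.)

184

  nb ###: next=#  (t=0,i=7, bit7=1)
  nb ##.: next=.  (t=0,i=8, bit6=0)
  nb #.#: next=#  (t=0,i=5, bit5=1)
  nb #..: next=#  (t=0,i=0, bit4=1)
  nb .##: next=#  (t=0,i=6, bit3=1)
  nb .#.: next=.  (t=0,i=4, bit2=0)
  nb ..#: next=.  (t=0,i=3, bit1=0)
  nb ...: next=.  (t=0,i=1, bit0=0)
  bits 10111000 = 184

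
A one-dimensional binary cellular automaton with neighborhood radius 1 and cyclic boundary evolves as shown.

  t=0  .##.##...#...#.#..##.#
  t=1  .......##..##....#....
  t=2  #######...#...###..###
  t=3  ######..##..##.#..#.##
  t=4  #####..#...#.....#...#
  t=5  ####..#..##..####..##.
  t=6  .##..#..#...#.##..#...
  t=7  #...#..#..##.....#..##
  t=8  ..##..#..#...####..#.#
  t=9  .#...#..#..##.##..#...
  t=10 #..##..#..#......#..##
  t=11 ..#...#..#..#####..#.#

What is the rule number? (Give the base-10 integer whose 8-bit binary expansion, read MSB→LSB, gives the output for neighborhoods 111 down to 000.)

131

  nb ###: next=#  (t=2,i=0, bit7=1)
  nb ##.: next=.  (t=0,i=2, bit6=0)
  nb #.#: next=.  (t=0,i=0, bit5=0)
  nb #..: next=.  (t=0,i=6, bit4=0)
  nb .##: next=.  (t=0,i=1, bit3=0)
  nb .#.: next=.  (t=0,i=9, bit2=0)
  nb ..#: next=#  (t=0,i=8, bit1=1)
  nb ...: next=#  (t=0,i=7, bit0=1)
  bits 10000011 = 131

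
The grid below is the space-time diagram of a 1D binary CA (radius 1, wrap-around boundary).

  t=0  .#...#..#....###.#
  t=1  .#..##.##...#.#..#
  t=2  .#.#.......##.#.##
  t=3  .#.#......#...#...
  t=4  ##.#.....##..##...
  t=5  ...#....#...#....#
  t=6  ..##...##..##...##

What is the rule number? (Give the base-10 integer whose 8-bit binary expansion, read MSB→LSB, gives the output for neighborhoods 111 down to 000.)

134

  nb ###: next=#  (t=0,i=14, bit7=1)
  nb ##.: next=.  (t=0,i=15, bit6=0)
  nb #.#: next=.  (t=0,i=0, bit5=0)
  nb #..: next=.  (t=0,i=2, bit4=0)
  nb .##: next=.  (t=0,i=13, bit3=0)
  nb .#.: next=#  (t=0,i=1, bit2=1)
  nb ..#: next=#  (t=0,i=4, bit1=1)
  nb ...: next=.  (t=0,i=3, bit0=0)
  bits 10000110 = 134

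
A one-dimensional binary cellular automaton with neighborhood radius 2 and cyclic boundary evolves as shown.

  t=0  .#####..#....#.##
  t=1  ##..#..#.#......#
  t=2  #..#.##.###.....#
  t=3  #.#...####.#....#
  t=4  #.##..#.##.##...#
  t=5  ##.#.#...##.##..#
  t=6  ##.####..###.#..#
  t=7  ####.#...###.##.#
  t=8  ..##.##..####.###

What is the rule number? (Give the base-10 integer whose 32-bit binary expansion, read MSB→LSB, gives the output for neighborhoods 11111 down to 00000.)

  nb #####: next=.  (t=0,i=3, bit31=0)
  nb ####.: next=#  (t=0,i=4, bit30=1)
  nb ###.#: next=#  (t=3,i=9, bit29=1)
  nb ###..: next=.  (t=0,i=5, bit28=0)
  nb ##.##: next=#  (t=0,i=0, bit27=1)
  nb ##.#.: next=.  (t=3,i=1, bit26=0)
  nb ##..#: next=.  (t=0,i=6, bit25=0)
  nb ##...: next=#  (t=2,i=11, bit24=1)
  nb #.###: next=#  (t=0,i=1, bit23=1)
  nb #.##.: next=.  (t=0,i=15, bit22=0)
  nb #.#.#: next=#  (t=5,i=3, bit21=1)
  nb #.#..: next=#  (t=1,i=9, bit20=1)
  nb #..##: next=.  (t=5,i=15, bit19=0)
  nb #..#.: next=#  (t=0,i=7, bit18=1)
  nb #...#: next=.  (t=3,i=4, bit17=0)
  nb #....: next=.  (t=0,i=10, bit16=0)
  nb .####: next=.  (t=0,i=2, bit15=0)
  nb .###.: next=#  (t=1,i=0, bit14=1)
  nb .##.#: next=#  (t=0,i=16, bit13=1)
  nb .##..: next=#  (t=2,i=0, bit12=1)
  nb .#.##: next=.  (t=0,i=14, bit11=0)
  nb .#.#.: next=#  (t=1,i=8, bit10=1)
  nb .#..#: next=#  (t=1,i=5, bit9=1)
  nb .#...: next=#  (t=0,i=9, bit8=1)
  nb ..###: next=#  (t=1,i=16, bit7=1)
  nb ..##.: next=#  (t=2,i=16, bit6=1)
  nb ..#.#: next=.  (t=0,i=13, bit5=0)
  nb ..#..: next=.  (t=0,i=8, bit4=0)
  nb ...##: next=.  (t=1,i=15, bit3=0)
  nb ...#.: next=.  (t=0,i=12, bit2=0)
  nb ....#: next=.  (t=0,i=11, bit1=0)
  nb .....: next=.  (t=1,i=12, bit0=0)
  bits 01101001101101000111011111000000 = 1773434816

1773434816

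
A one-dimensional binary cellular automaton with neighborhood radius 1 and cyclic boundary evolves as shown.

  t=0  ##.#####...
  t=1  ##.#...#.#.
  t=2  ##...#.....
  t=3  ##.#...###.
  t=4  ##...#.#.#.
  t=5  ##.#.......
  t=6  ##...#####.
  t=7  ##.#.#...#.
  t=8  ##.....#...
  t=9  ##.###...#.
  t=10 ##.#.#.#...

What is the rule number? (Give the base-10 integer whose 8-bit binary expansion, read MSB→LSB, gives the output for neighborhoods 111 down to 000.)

73

  ### -> .   bit 7 = 0  t=0,i=4
  ##. -> #   bit 6 = 1  t=0,i=1
  #.# -> .   bit 5 = 0  t=0,i=2
  #.. -> .   bit 4 = 0  t=0,i=8
  .## -> #   bit 3 = 1  t=0,i=0
  .#. -> .   bit 2 = 0  t=1,i=3
  ..# -> .   bit 1 = 0  t=0,i=10
  ... -> #   bit 0 = 1  t=0,i=9
  bits 01001001 = 73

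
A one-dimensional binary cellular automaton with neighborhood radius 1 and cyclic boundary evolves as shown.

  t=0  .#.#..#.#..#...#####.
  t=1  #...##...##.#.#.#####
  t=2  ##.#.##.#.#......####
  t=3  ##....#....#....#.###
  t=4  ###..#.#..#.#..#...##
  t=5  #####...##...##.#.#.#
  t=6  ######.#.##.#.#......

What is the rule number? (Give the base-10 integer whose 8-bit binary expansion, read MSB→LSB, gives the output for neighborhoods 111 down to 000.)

  [7] ### => #  t=0,i=16
  [6] ##. => #  t=0,i=19
  [5] #.# => .  t=0,i=2
  [4] #.. => #  t=0,i=4
  [3] .## => .  t=0,i=15
  [2] .#. => .  t=0,i=1
  [1] ..# => #  t=0,i=0
  [0] ... => .  t=0,i=13
  bits 11010010 = 210

210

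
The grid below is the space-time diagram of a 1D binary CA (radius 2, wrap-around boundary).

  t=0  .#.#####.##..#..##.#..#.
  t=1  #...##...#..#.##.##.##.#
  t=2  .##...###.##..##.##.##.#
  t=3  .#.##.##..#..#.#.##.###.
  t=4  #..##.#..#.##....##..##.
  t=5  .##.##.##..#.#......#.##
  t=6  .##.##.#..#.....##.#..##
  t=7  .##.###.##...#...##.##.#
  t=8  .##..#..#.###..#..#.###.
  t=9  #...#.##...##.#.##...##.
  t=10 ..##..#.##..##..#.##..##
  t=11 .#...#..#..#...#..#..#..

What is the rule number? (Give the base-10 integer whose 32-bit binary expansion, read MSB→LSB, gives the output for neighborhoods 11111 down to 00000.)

2504974981

  #####|#  b31=1 t=0,i=5
  ####.|.  b30=0 t=0,i=6
  ###.#|.  b29=0 t=0,i=7
  ###..|#  b28=1 t=3,i=22
  ##.##|.  b27=0 t=0,i=8
  ##.#.|#  b26=1 t=0,i=18
  ##..#|.  b25=0 t=0,i=11
  ##...|#  b24=1 t=1,i=1
  #.###|.  b23=0 t=0,i=3
  #.##.|#  b22=1 t=0,i=9
  #.#.#|.  b21=0 t=2,i=23
  #.#..|.  b20=0 t=0,i=19
  #..##|#  b19=1 t=0,i=15
  #..#.|#  b18=1 t=0,i=0
  #...#|#  b17=1 t=1,i=2
  #....|.  b16=0 t=4,i=14
  .####|#  b15=1 t=0,i=4
  .###.|#  b14=1 t=2,i=7
  .##.#|#  b13=1 t=0,i=17
  .##..|.  b12=0 t=0,i=10
  .#.##|.  b11=0 t=0,i=2
  .#.#.|.  b10=0 t=3,i=14
  .#..#|#  b9=1 t=0,i=14
  .#...|.  b8=0 t=5,i=14
  ..###|#  b7=1 t=2,i=6
  ..##.|.  b6=0 t=0,i=16
  ..#.#|.  b5=0 t=0,i=1
  ..#..|.  b4=0 t=0,i=13
  ...##|.  b3=0 t=1,i=3
  ...#.|#  b2=1 t=1,i=8
  ....#|.  b1=0 t=4,i=15
  .....|#  b0=1 t=5,i=16
  bits 10010101010011101110001010000101 = 2504974981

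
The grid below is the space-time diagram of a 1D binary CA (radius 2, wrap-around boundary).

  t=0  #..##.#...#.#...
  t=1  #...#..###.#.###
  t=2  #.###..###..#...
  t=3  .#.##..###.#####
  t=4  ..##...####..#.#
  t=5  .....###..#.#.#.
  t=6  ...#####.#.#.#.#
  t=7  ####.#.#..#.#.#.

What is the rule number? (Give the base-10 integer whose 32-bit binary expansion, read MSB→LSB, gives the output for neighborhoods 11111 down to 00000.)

3091623326

  [31] ##### => #  t=3,i=13
  [30] ####. => .  t=1,i=15
  [29] ###.# => #  t=1,i=9
  [28] ###.. => #  t=1,i=0
  [27] ##.## => #  t=3,i=10
  [26] ##.#. => .  t=0,i=5
  [25] ##..# => .  t=2,i=5
  [24] ##... => .  t=1,i=1
  [23] #.### => .  t=1,i=13
  [22] #.##. => #  t=3,i=3
  [21] #.#.# => .  t=1,i=11
  [20] #.#.. => .  t=0,i=6
  [19] #..## => .  t=0,i=2
  [18] #..#. => #  t=2,i=11
  [17] #...# => #  t=0,i=8
  [16] #.... => .  t=5,i=0
  [15] .#### => .  t=1,i=14
  [14] .###. => #  t=1,i=8
  [13] .##.# => #  t=0,i=4
  [12] .##.. => .  t=3,i=4
  [11] .#.## => #  t=1,i=12
  [10] .#.#. => #  t=0,i=11
  [9] .#..# => .  t=0,i=1
  [8] .#... => #  t=0,i=7
  [7] ..### => #  t=1,i=7
  [6] ..##. => .  t=0,i=3
  [5] ..#.# => .  t=0,i=10
  [4] ..#.. => #  t=0,i=0
  [3] ...## => #  t=4,i=6
  [2] ...#. => #  t=0,i=9
  [1] ....# => #  t=5,i=3
  [0] ..... => .  t=5,i=1
  bits 10111000010001100110110110011110 = 3091623326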